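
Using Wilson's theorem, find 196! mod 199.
(198)! = (196)! × (197) × (198) ≡ -1 (mod 199). So (196)! ≡ -1 × [(198)(197)]^(-1) ≡ 99 (mod 199)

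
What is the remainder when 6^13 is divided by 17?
By repeated squaring (mod 17): 6^{1}≡6, 6^{2}≡2, 6^{4}≡4, 6^{8}≡16. Then 6^{13} = 6^{8+4+1} ≡ 16 × 4 × 6 ≡ 10 (mod 17)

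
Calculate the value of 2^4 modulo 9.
2^{4} = 16 ≡ 7 (mod 9)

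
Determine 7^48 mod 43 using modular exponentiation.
Using Fermat: 7^{42} ≡ 1 (mod 43). 48 ≡ 6 (mod 42). So 7^{48} ≡ 7^{6} ≡ 1 (mod 43)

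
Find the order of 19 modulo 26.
Powers of 19 mod 26: 19^1≡19, 19^2≡23, 19^3≡21, 19^4≡9, 19^5≡15, 19^6≡25, 19^7≡7, 19^8≡3, 19^9≡5, 19^10≡17, 19^11≡11, 19^12≡1. Order = 12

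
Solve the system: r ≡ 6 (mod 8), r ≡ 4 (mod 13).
M = 8 × 13 = 104. M₁ = 13, y₁ ≡ 5 (mod 8). M₂ = 8, y₂ ≡ 5 (mod 13). r = 6×13×5 + 4×8×5 ≡ 30 (mod 104)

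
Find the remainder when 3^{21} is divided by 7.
By Fermat: 3^{6} ≡ 1 (mod 7). 21 = 3×6 + 3. So 3^{21} ≡ 3^{3} ≡ 6 (mod 7)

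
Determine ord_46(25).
Powers of 25 mod 46: 25^1≡25, 25^2≡27, 25^3≡31, 25^4≡39, 25^5≡9, 25^6≡41, 25^7≡13, 25^8≡3, 25^9≡29, 25^10≡35, 25^11≡1. Order = 11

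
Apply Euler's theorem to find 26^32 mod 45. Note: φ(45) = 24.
By Euler: 26^{24} ≡ 1 mod 45 since gcd(26, 45) = 1. 32 = 1×24 + 8. So 26^{32} ≡ 26^{8} ≡ 1 mod 45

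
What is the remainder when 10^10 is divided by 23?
By repeated squaring (mod 23): 10^{1}≡10, 10^{2}≡8, 10^{4}≡18, 10^{8}≡2. Then 10^{10} = 10^{8+2} ≡ 2 × 8 ≡ 16 (mod 23)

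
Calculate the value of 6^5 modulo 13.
By repeated squaring (mod 13): 6^{1}≡6, 6^{2}≡10, 6^{4}≡9. Then 6^{5} = 6^{4+1} ≡ 9 × 6 ≡ 2 (mod 13)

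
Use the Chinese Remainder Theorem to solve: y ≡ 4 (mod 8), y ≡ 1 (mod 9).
M = 8 × 9 = 72. M₁ = 9, y₁ ≡ 1 (mod 8). M₂ = 8, y₂ ≡ 8 (mod 9). y = 4×9×1 + 1×8×8 ≡ 28 (mod 72)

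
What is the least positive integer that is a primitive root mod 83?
g = 2. Powers: [2, 4, 8, 16, 32, 64, 45, 7, 14, ...] generates all 82 non-zero residues.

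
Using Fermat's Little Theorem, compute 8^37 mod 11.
By Fermat: 8^{10} ≡ 1 (mod 11). 37 = 3×10 + 7. So 8^{37} ≡ 8^{7} ≡ 2 (mod 11)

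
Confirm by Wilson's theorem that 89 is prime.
(88)! mod 89 = 88. Since this equals -1 mod 89, Wilson confirms 89 is prime.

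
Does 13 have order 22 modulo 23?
13^{11} ≡ 1 mod 23 and 11 < 22, so ord_23(13) = 11 ≠ 22 and 13 is not a primitive root.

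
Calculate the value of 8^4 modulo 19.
8^{4} = 4096 ≡ 11 (mod 19)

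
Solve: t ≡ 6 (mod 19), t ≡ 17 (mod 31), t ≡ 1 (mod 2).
M = 19 × 31 × 2 = 1178. M₁ = 62, y₁ ≡ 4 (mod 19). M₂ = 38, y₂ ≡ 9 (mod 31). M₃ = 589, y₃ ≡ 1 (mod 2). t = 6×62×4 + 17×38×9 + 1×589×1 ≡ 823 (mod 1178)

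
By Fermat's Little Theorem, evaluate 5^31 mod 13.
By Fermat: 5^{12} ≡ 1 mod 13. 31 = 2×12 + 7. So 5^{31} ≡ 5^{7} ≡ 8 mod 13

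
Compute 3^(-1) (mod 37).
Since 37 is prime, by Fermat 3^(-1) ≡ 3^{35} ≡ 25 (mod 37). Verify: 3 × 25 = 75 ≡ 1 (mod 37)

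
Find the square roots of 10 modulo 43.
The square roots of 10 mod 43 are 15 and 28. Verify: 15² = 225 ≡ 10 (mod 43)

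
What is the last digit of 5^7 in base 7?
Using Fermat: 5^{6} ≡ 1 mod 7. 7 ≡ 1 mod 6. So 5^{7} ≡ 5^{1} ≡ 5 mod 7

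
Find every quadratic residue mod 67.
QRs mod 67: {1, 4, 6, 9, 10, 14, 15, 16, 17, 19, 21, 22, 23, 24, 25, 26, 29, 33, 35, 36, 37, 39, 40, 47, 49, 54, 55, 56, 59, 60, 62, 64, 65}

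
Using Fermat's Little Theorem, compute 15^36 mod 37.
By Fermat's Little Theorem, 15^{36} ≡ 1 mod 37 since 37 is prime and gcd(15, 37) = 1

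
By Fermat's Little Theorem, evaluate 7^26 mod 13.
By Fermat: 7^{12} ≡ 1 (mod 13). 26 = 2×12 + 2. So 7^{26} ≡ 7^{2} ≡ 10 (mod 13)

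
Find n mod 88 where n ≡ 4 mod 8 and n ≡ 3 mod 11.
M = 8 × 11 = 88. M₁ = 11, y₁ ≡ 3 mod 8. M₂ = 8, y₂ ≡ 7 mod 11. n = 4×11×3 + 3×8×7 ≡ 36 mod 88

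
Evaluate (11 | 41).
(11/41) = 11^{20} mod 41 = -1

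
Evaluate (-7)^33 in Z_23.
Using Fermat: (-7)^{22} ≡ 1 mod 23. 33 ≡ 11 mod 22. So (-7)^{33} ≡ (-7)^{11} ≡ 1 mod 23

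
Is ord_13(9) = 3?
Powers of 9 mod 13: 9^1≡9, 9^2≡3, 9^3≡1. First k with 9^k≡1 is k=3. Yes, ord_13(9) = 3.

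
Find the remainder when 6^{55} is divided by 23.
By Fermat: 6^{22} ≡ 1 mod 23. 55 = 2×22 + 11. So 6^{55} ≡ 6^{11} ≡ 1 mod 23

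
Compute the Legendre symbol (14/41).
(14/41) = 14^{20} mod 41 = -1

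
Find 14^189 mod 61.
Using Fermat: 14^{60} ≡ 1 mod 61. 189 ≡ 9 mod 60. So 14^{189} ≡ 14^{9} ≡ 60 mod 61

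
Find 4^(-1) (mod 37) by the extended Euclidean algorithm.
Extended GCD: 4(-9) + 37(1) = 1. So 4^(-1) ≡ -9 ≡ 28 (mod 37). Verify: 4 × 28 = 112 ≡ 1 (mod 37)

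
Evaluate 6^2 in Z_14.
6^{2} = 36 ≡ 8 mod 14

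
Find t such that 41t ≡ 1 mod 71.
Since 71 is prime, by Fermat 41^(-1) ≡ 41^{69} ≡ 26 mod 71. Verify: 41 × 26 = 1066 ≡ 1 mod 71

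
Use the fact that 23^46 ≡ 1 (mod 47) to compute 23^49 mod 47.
By Fermat: 23^{46} ≡ 1 (mod 47). So 23^{49} = 23^{46} · 23^{3} ≡ 23^{3} ≡ 41 (mod 47)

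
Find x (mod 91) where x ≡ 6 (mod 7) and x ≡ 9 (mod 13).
M = 7 × 13 = 91. M₁ = 13, y₁ ≡ 6 (mod 7). M₂ = 7, y₂ ≡ 2 (mod 13). x = 6×13×6 + 9×7×2 ≡ 48 (mod 91)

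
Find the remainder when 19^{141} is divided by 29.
By Fermat: 19^{28} ≡ 1 (mod 29). 141 = 5×28 + 1. So 19^{141} ≡ 19^{1} ≡ 19 (mod 29)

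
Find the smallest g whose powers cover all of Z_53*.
g = 2. Powers: [2, 4, 8, 16, 32, 11, 22, ...] generates all 52 non-zero residues.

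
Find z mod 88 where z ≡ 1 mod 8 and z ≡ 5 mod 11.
M = 8 × 11 = 88. M₁ = 11, y₁ ≡ 3 mod 8. M₂ = 8, y₂ ≡ 7 mod 11. z = 1×11×3 + 5×8×7 ≡ 49 mod 88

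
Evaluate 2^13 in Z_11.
Using Fermat: 2^{10} ≡ 1 mod 11. 13 ≡ 3 mod 10. So 2^{13} ≡ 2^{3} ≡ 8 mod 11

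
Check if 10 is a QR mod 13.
By Euler's criterion: 10^{6} ≡ 1 mod 13. Since this equals 1, 10 is a QR.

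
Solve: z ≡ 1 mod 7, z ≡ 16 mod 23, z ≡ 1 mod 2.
M = 7 × 23 × 2 = 322. M₁ = 46, y₁ ≡ 2 mod 7. M₂ = 14, y₂ ≡ 5 mod 23. M₃ = 161, y₃ ≡ 1 mod 2. z = 1×46×2 + 16×14×5 + 1×161×1 ≡ 85 mod 322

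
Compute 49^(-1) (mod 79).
Since 79 is prime, by Fermat 49^(-1) ≡ 49^{77} ≡ 50 (mod 79). Verify: 49 × 50 = 2450 ≡ 1 (mod 79)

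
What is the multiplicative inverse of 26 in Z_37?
Since 37 is prime, by Fermat 26^(-1) ≡ 26^{35} ≡ 10 mod 37. Verify: 26 × 10 = 260 ≡ 1 mod 37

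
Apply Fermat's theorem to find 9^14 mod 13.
By Fermat: 9^{12} ≡ 1 mod 13. So 9^{14} = 9^{12} · 9^{2} ≡ 9^{2} ≡ 3 mod 13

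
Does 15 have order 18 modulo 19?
ord_19(15) divides 18. For each prime q|18: 15^{9}≡18, 15^{6}≡11, none ≡ 1. So 15 has order 18 and is a primitive root mod 19.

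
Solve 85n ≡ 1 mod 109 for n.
Since 109 is prime, by Fermat 85^(-1) ≡ 85^{107} ≡ 59 mod 109. Verify: 85 × 59 = 5015 ≡ 1 mod 109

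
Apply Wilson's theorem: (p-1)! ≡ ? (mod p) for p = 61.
By Wilson's theorem, (60)! ≡ -1 ≡ 60 mod 61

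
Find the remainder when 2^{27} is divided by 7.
By Fermat: 2^{6} ≡ 1 (mod 7). 27 = 4×6 + 3. So 2^{27} ≡ 2^{3} ≡ 1 (mod 7)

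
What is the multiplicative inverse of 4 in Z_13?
Since 13 is prime, by Fermat 4^(-1) ≡ 4^{11} ≡ 10 (mod 13). Verify: 4 × 10 = 40 ≡ 1 (mod 13)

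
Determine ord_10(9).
Powers of 9 mod 10: 9^1≡9, 9^2≡1. Order = 2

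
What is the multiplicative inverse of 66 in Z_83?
Since 83 is prime, by Fermat 66^(-1) ≡ 66^{81} ≡ 39 (mod 83). Verify: 66 × 39 = 2574 ≡ 1 (mod 83)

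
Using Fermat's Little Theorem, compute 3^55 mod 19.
By Fermat: 3^{18} ≡ 1 mod 19. 55 = 3×18 + 1. So 3^{55} ≡ 3^{1} ≡ 3 mod 19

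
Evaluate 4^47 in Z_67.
By repeated squaring (mod 67): 4^{1}≡4, 4^{2}≡16, 4^{4}≡55, 4^{8}≡10, 4^{16}≡33, 4^{32}≡17. Then 4^{47} = 4^{32+8+4+2+1} ≡ 17 × 10 × 55 × 16 × 4 ≡ 23 (mod 67)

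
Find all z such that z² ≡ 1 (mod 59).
The square roots of 1 mod 59 are 1 and 58. Verify: 1² = 1 ≡ 1 (mod 59)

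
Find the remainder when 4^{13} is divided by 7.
By Fermat: 4^{6} ≡ 1 mod 7. 13 = 2×6 + 1. So 4^{13} ≡ 4^{1} ≡ 4 mod 7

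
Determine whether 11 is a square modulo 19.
By Euler's criterion: 11^{9} ≡ 1 mod 19. Since this equals 1, 11 is a QR.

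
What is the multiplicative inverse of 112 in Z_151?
Since 151 is prime, by Fermat 112^(-1) ≡ 112^{149} ≡ 120 (mod 151). Verify: 112 × 120 = 13440 ≡ 1 (mod 151)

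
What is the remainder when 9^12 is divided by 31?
By repeated squaring mod 31: 9^{1}≡9, 9^{2}≡19, 9^{4}≡20, 9^{8}≡28. Then 9^{12} = 9^{8+4} ≡ 28 × 20 ≡ 2 mod 31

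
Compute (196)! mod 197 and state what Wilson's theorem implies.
(196)! mod 197 = 196. Since this equals -1 (mod 197), Wilson confirms 197 is prime.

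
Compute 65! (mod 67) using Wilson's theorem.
(66)! = (65)! × (66) ≡ -1 (mod 67). So (65)! ≡ -1 × (66)^(-1) ≡ (-1)×(-1) = 1 (mod 67)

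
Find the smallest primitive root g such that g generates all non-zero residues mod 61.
g = 2. Powers: [2, 4, 8, 16, 32, 3, 6, 12, 24, 48, ...] generates all 60 non-zero residues.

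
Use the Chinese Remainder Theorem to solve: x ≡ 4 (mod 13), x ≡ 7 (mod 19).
M = 13 × 19 = 247. M₁ = 19, y₁ ≡ 11 (mod 13). M₂ = 13, y₂ ≡ 3 (mod 19). x = 4×19×11 + 7×13×3 ≡ 121 (mod 247)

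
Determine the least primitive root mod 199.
g = 3. For each prime q|198: 3^{99}≡198, 3^{66}≡106, 3^{18}≡125, none ≡ 1, so ord_199(3) = 198 and 3 is a primitive root.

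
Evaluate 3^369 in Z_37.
Using Fermat: 3^{36} ≡ 1 (mod 37). 369 ≡ 9 (mod 36). So 3^{369} ≡ 3^{9} ≡ 36 (mod 37)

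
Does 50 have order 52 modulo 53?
ord_53(50) divides 52. For each prime q|52: 50^{26}≡52, 50^{4}≡28, none ≡ 1. So 50 has order 52 and is a primitive root mod 53.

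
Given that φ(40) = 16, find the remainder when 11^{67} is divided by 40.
By Euler: 11^{16} ≡ 1 mod 40 since gcd(11, 40) = 1. 67 = 4×16 + 3. So 11^{67} ≡ 11^{3} ≡ 11 mod 40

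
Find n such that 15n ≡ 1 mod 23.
Since 23 is prime, by Fermat 15^(-1) ≡ 15^{21} ≡ 20 mod 23. Verify: 15 × 20 = 300 ≡ 1 mod 23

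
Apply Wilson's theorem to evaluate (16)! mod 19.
(18)! = (16)! × (17) × (18) ≡ -1 (mod 19). So (16)! ≡ -1 × [(18)(17)]^(-1) ≡ 9 (mod 19)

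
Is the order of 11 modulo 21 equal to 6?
Powers of 11 mod 21: 11^1≡11, 11^2≡16, 11^3≡8, 11^4≡4, 11^5≡2, 11^6≡1. First k with 11^k≡1 is k=6. Yes, ord_21(11) = 6.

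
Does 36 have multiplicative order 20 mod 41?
Powers of 36 mod 41: 36^1≡36, 36^2≡25, 36^3≡39, 36^4≡10, 36^5≡32, 36^6≡4, 36^7≡21, 36^8≡18, 36^9≡33, 36^10≡40, 36^11≡5, 36^12≡16, 36^13≡2, 36^14≡31, 36^15≡9, 36^16≡37, 36^17≡20, 36^18≡23, 36^19≡8, 36^20≡1. First k with 36^k≡1 is k=20. Yes, ord_41(36) = 20.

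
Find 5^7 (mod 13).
By repeated squaring (mod 13): 5^{1}≡5, 5^{2}≡12, 5^{4}≡1. Then 5^{7} = 5^{4+2+1} ≡ 1 × 12 × 5 ≡ 8 (mod 13)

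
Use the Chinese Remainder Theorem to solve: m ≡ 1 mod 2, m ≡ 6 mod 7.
M = 2 × 7 = 14. M₁ = 7, y₁ ≡ 1 mod 2. M₂ = 2, y₂ ≡ 4 mod 7. m = 1×7×1 + 6×2×4 ≡ 13 mod 14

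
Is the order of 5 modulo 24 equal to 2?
Powers of 5 mod 24: 5^1≡5, 5^2≡1. First k with 5^k≡1 is k=2. Yes, ord_24(5) = 2.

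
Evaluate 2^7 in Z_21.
By repeated squaring mod 21: 2^{1}≡2, 2^{2}≡4, 2^{4}≡16. Then 2^{7} = 2^{4+2+1} ≡ 16 × 4 × 2 ≡ 2 mod 21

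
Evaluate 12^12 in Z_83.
By repeated squaring (mod 83): 12^{1}≡12, 12^{2}≡61, 12^{4}≡69, 12^{8}≡30. Then 12^{12} = 12^{8+4} ≡ 30 × 69 ≡ 78 (mod 83)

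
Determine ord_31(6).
Powers of 6 mod 31: 6^1≡6, 6^2≡5, 6^3≡30, 6^4≡25, 6^5≡26, 6^6≡1. Order = 6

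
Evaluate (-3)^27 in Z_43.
By repeated squaring (mod 43): (-3)^{1}≡40, (-3)^{2}≡9, (-3)^{4}≡38, (-3)^{8}≡25, (-3)^{16}≡23. Then (-3)^{27} = (-3)^{16+8+2+1} ≡ 23 × 25 × 9 × 40 ≡ 41 (mod 43)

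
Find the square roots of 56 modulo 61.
The square roots of 56 mod 61 are 42 and 19. Verify: 42² = 1764 ≡ 56 (mod 61)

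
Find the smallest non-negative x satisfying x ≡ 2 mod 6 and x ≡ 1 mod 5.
M = 6 × 5 = 30. M₁ = 5, y₁ ≡ 5 mod 6. M₂ = 6, y₂ ≡ 1 mod 5. x = 2×5×5 + 1×6×1 ≡ 26 mod 30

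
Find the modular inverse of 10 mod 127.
Since 127 is prime, by Fermat 10^(-1) ≡ 10^{125} ≡ 89 (mod 127). Verify: 10 × 89 = 890 ≡ 1 (mod 127)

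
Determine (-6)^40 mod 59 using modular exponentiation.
By repeated squaring (mod 59): (-6)^{1}≡53, (-6)^{2}≡36, (-6)^{4}≡57, (-6)^{8}≡4, (-6)^{16}≡16, (-6)^{32}≡20. Then (-6)^{40} = (-6)^{32+8} ≡ 20 × 4 ≡ 21 (mod 59)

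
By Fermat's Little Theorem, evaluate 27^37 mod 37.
By Fermat: 27^{36} ≡ 1 (mod 37). So 27^{37} = 27^{36} · 27^{1} ≡ 27^{1} ≡ 27 (mod 37)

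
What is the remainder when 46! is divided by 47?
By Wilson's theorem, (46)! ≡ -1 ≡ 46 mod 47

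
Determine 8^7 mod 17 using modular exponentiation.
By repeated squaring mod 17: 8^{1}≡8, 8^{2}≡13, 8^{4}≡16. Then 8^{7} = 8^{4+2+1} ≡ 16 × 13 × 8 ≡ 15 mod 17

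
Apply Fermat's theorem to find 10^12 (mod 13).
By Fermat's Little Theorem, 10^{12} ≡ 1 (mod 13) since 13 is prime and gcd(10, 13) = 1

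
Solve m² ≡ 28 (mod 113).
The square roots of 28 mod 113 are 49 and 64. Verify: 49² = 2401 ≡ 28 (mod 113)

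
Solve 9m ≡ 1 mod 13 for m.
Since 13 is prime, by Fermat 9^(-1) ≡ 9^{11} ≡ 3 mod 13. Verify: 9 × 3 = 27 ≡ 1 mod 13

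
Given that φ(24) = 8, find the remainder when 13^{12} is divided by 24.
By Euler: 13^{8} ≡ 1 (mod 24) since gcd(13, 24) = 1. 12 = 1×8 + 4. So 13^{12} ≡ 13^{4} ≡ 1 (mod 24)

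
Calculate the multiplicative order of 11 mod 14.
Powers of 11 mod 14: 11^1≡11, 11^2≡9, 11^3≡1. Order = 3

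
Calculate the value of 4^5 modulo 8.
By repeated squaring mod 8: 4^{1}≡4, 4^{2}≡0, 4^{4}≡0. Then 4^{5} = 4^{4+1} ≡ 0 × 4 ≡ 0 mod 8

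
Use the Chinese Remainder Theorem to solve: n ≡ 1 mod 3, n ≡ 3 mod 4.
M = 3 × 4 = 12. M₁ = 4, y₁ ≡ 1 mod 3. M₂ = 3, y₂ ≡ 3 mod 4. n = 1×4×1 + 3×3×3 ≡ 7 mod 12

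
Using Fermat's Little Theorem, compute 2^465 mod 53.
By Fermat: 2^{52} ≡ 1 (mod 53). 465 ≡ 49 (mod 52). So 2^{465} ≡ 2^{49} ≡ 20 (mod 53)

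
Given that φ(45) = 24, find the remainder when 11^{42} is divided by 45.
By Euler: 11^{24} ≡ 1 (mod 45) since gcd(11, 45) = 1. 42 = 1×24 + 18. So 11^{42} ≡ 11^{18} ≡ 1 (mod 45)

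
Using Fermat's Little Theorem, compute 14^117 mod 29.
By Fermat: 14^{28} ≡ 1 mod 29. 117 = 4×28 + 5. So 14^{117} ≡ 14^{5} ≡ 19 mod 29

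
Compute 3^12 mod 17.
By repeated squaring (mod 17): 3^{1}≡3, 3^{2}≡9, 3^{4}≡13, 3^{8}≡16. Then 3^{12} = 3^{8+4} ≡ 16 × 13 ≡ 4 (mod 17)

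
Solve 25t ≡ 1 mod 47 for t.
Since 47 is prime, by Fermat 25^(-1) ≡ 25^{45} ≡ 32 mod 47. Verify: 25 × 32 = 800 ≡ 1 mod 47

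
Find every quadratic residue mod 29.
Squares in Z_29*: {1, 4, 5, 6, 7, 9, 13, 16, 20, 22, 23, 24, 25, 28}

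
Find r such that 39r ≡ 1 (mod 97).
Since 97 is prime, by Fermat 39^(-1) ≡ 39^{95} ≡ 5 (mod 97). Verify: 39 × 5 = 195 ≡ 1 (mod 97)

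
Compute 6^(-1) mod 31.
Since 31 is prime, by Fermat 6^(-1) ≡ 6^{29} ≡ 26 mod 31. Verify: 6 × 26 = 156 ≡ 1 mod 31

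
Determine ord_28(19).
Powers of 19 mod 28: 19^1≡19, 19^2≡25, 19^3≡27, 19^4≡9, 19^5≡3, 19^6≡1. Order = 6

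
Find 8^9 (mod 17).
By repeated squaring (mod 17): 8^{1}≡8, 8^{2}≡13, 8^{4}≡16, 8^{8}≡1. Then 8^{9} = 8^{8+1} ≡ 1 × 8 ≡ 8 (mod 17)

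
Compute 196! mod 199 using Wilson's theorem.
(198)! = (196)! × (197) × (198) ≡ -1 mod 199. So (196)! ≡ -1 × [(198)(197)]^(-1) ≡ 99 mod 199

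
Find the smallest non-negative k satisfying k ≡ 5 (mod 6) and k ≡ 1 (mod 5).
M = 6 × 5 = 30. M₁ = 5, y₁ ≡ 5 (mod 6). M₂ = 6, y₂ ≡ 1 (mod 5). k = 5×5×5 + 1×6×1 ≡ 11 (mod 30)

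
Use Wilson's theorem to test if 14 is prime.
(13)! mod 14 = 0. Since 0 ≢ -1 (mod 14), 14 is not prime.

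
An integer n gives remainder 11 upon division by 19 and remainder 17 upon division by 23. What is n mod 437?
M = 19 × 23 = 437. M₁ = 23, y₁ ≡ 5 mod 19. M₂ = 19, y₂ ≡ 17 mod 23. n = 11×23×5 + 17×19×17 ≡ 201 mod 437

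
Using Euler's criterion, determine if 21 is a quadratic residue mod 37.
By Euler's criterion: 21^{18} ≡ 1 (mod 37). Since this equals 1, 21 is a QR.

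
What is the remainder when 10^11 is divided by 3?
Using Fermat: 10^{2} ≡ 1 mod 3. 11 ≡ 1 mod 2. So 10^{11} ≡ 10^{1} ≡ 1 mod 3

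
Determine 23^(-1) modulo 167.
Since 167 is prime, by Fermat 23^(-1) ≡ 23^{165} ≡ 138 mod 167. Verify: 23 × 138 = 3174 ≡ 1 mod 167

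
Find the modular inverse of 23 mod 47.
Since 47 is prime, by Fermat 23^(-1) ≡ 23^{45} ≡ 45 mod 47. Verify: 23 × 45 = 1035 ≡ 1 mod 47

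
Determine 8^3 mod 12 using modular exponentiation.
8^{3} = 512 ≡ 8 (mod 12)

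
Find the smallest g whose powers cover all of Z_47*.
g = 5. Powers: [5, 25, 31, 14, 23, 21, 11, 8, 40, 12, ...] generates all 46 non-zero residues.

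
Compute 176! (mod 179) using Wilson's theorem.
(178)! = (176)! × (177) × (178) ≡ -1 (mod 179). So (176)! ≡ -1 × [(178)(177)]^(-1) ≡ 89 (mod 179)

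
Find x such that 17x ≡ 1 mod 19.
Since 19 is prime, by Fermat 17^(-1) ≡ 17^{17} ≡ 9 mod 19. Verify: 17 × 9 = 153 ≡ 1 mod 19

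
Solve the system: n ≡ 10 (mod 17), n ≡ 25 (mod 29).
M = 17 × 29 = 493. M₁ = 29, y₁ ≡ 10 (mod 17). M₂ = 17, y₂ ≡ 12 (mod 29). n = 10×29×10 + 25×17×12 ≡ 112 (mod 493)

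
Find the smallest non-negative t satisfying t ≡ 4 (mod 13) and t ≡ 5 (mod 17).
M = 13 × 17 = 221. M₁ = 17, y₁ ≡ 10 (mod 13). M₂ = 13, y₂ ≡ 4 (mod 17). t = 4×17×10 + 5×13×4 ≡ 56 (mod 221)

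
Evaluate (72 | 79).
(72/79) = 72^{39} mod 79 = 1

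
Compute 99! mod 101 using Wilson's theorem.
(100)! = (99)! × (100) ≡ -1 mod 101. So (99)! ≡ -1 × (100)^(-1) ≡ (-1)×(-1) = 1 mod 101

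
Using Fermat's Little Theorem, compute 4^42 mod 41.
By Fermat: 4^{40} ≡ 1 mod 41. So 4^{42} = 4^{40} · 4^{2} ≡ 4^{2} ≡ 16 mod 41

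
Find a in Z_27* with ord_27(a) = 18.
2 has order 18 mod 27 since 2^{18} ≡ 1 mod 27 and no smaller power works.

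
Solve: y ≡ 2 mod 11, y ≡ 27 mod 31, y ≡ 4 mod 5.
M = 11 × 31 × 5 = 1705. M₁ = 155, y₁ ≡ 1 mod 11. M₂ = 55, y₂ ≡ 22 mod 31. M₃ = 341, y₃ ≡ 1 mod 5. y = 2×155×1 + 27×55×22 + 4×341×1 ≡ 244 mod 1705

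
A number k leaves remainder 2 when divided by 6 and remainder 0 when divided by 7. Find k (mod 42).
M = 6 × 7 = 42. M₁ = 7, y₁ ≡ 1 (mod 6). M₂ = 6, y₂ ≡ 6 (mod 7). k = 2×7×1 + 0×6×6 ≡ 14 (mod 42)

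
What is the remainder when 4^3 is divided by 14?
4^{3} = 64 ≡ 8 mod 14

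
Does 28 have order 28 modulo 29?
28^{2} ≡ 1 mod 29 and 2 < 28, so ord_29(28) = 2 ≠ 28 and 28 is not a primitive root.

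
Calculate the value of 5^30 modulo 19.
Using Fermat: 5^{18} ≡ 1 mod 19. 30 ≡ 12 mod 18. So 5^{30} ≡ 5^{12} ≡ 11 mod 19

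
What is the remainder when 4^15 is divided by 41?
By repeated squaring mod 41: 4^{1}≡4, 4^{2}≡16, 4^{4}≡10, 4^{8}≡18. Then 4^{15} = 4^{8+4+2+1} ≡ 18 × 10 × 16 × 4 ≡ 40 mod 41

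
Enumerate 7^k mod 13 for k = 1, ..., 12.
7^1, 7^2, ..., 7^{12} mod 13: [7, 10, 5, 9, 11, 12, 6, 3, 8, 4, 2, 1]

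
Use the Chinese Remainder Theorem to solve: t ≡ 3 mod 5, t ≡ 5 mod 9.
M = 5 × 9 = 45. M₁ = 9, y₁ ≡ 4 mod 5. M₂ = 5, y₂ ≡ 2 mod 9. t = 3×9×4 + 5×5×2 ≡ 23 mod 45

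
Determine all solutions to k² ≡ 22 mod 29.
The square roots of 22 mod 29 are 15 and 14. Verify: 15² = 225 ≡ 22 mod 29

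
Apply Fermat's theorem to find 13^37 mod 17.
By Fermat: 13^{16} ≡ 1 mod 17. 37 = 2×16 + 5. So 13^{37} ≡ 13^{5} ≡ 13 mod 17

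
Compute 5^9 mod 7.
Using Fermat: 5^{6} ≡ 1 mod 7. 9 ≡ 3 mod 6. So 5^{9} ≡ 5^{3} ≡ 6 mod 7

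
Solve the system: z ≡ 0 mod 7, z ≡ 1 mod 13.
M = 7 × 13 = 91. M₁ = 13, y₁ ≡ 6 mod 7. M₂ = 7, y₂ ≡ 2 mod 13. z = 0×13×6 + 1×7×2 ≡ 14 mod 91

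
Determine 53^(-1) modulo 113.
Since 113 is prime, by Fermat 53^(-1) ≡ 53^{111} ≡ 32 mod 113. Verify: 53 × 32 = 1696 ≡ 1 mod 113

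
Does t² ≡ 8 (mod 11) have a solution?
By Euler's criterion: 8^{5} ≡ 10 (mod 11). Since this equals -1 (≡ 10), 8 is not a QR.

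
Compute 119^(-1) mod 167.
Since 167 is prime, by Fermat 119^(-1) ≡ 119^{165} ≡ 80 mod 167. Verify: 119 × 80 = 9520 ≡ 1 mod 167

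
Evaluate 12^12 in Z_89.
By repeated squaring mod 89: 12^{1}≡12, 12^{2}≡55, 12^{4}≡88, 12^{8}≡1. Then 12^{12} = 12^{8+4} ≡ 1 × 88 ≡ 88 mod 89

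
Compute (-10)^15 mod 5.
By repeated squaring (mod 5): (-10)^{1}≡0, (-10)^{2}≡0, (-10)^{4}≡0, (-10)^{8}≡0. Then (-10)^{15} = (-10)^{8+4+2+1} ≡ 0 × 0 × 0 × 0 ≡ 0 (mod 5)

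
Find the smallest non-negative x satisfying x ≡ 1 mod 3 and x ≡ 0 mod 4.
M = 3 × 4 = 12. M₁ = 4, y₁ ≡ 1 mod 3. M₂ = 3, y₂ ≡ 3 mod 4. x = 1×4×1 + 0×3×3 ≡ 4 mod 12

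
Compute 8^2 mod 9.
8^{2} = 64 ≡ 1 mod 9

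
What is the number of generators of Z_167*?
There are φ(167-1) = φ(166) = 82 primitive roots modulo 167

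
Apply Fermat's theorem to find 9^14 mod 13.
By Fermat: 9^{12} ≡ 1 mod 13. So 9^{14} = 9^{12} · 9^{2} ≡ 9^{2} ≡ 3 mod 13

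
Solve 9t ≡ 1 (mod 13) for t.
Since 13 is prime, by Fermat 9^(-1) ≡ 9^{11} ≡ 3 (mod 13). Verify: 9 × 3 = 27 ≡ 1 (mod 13)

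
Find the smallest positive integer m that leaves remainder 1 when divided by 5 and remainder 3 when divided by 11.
M = 5 × 11 = 55. M₁ = 11, y₁ ≡ 1 mod 5. M₂ = 5, y₂ ≡ 9 mod 11. m = 1×11×1 + 3×5×9 ≡ 36 mod 55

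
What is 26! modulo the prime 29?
(28)! = (26)! × (27) × (28) ≡ -1 mod 29. So (26)! ≡ -1 × [(28)(27)]^(-1) ≡ 14 mod 29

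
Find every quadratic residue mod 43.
Quadratic residues modulo 43: {1, 4, 6, 9, 10, 11, 13, 14, 15, 16, 17, 21, 23, 24, 25, 31, 35, 36, 38, 40, 41}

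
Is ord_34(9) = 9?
Powers of 9 mod 34: 9^1≡9, 9^2≡13, 9^3≡15, 9^4≡33, 9^5≡25, 9^6≡21, 9^7≡19, 9^8≡1. Already 9^8≡1, so the order is 8 < 9. No, the actual order is 8.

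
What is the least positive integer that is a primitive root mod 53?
g = 2. For each prime q|52: 2^{26}≡52, 2^{4}≡16, none ≡ 1, so ord_53(2) = 52 and 2 is a primitive root.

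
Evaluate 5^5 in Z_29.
By repeated squaring (mod 29): 5^{1}≡5, 5^{2}≡25, 5^{4}≡16. Then 5^{5} = 5^{4+1} ≡ 16 × 5 ≡ 22 (mod 29)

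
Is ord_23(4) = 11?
Powers of 4 mod 23: 4^1≡4, 4^2≡16, 4^3≡18, 4^4≡3, 4^5≡12, 4^6≡2, 4^7≡8, 4^8≡9, 4^9≡13, 4^10≡6, 4^11≡1. First k with 4^k≡1 is k=11. Yes, ord_23(4) = 11.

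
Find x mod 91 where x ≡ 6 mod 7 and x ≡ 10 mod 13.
M = 7 × 13 = 91. M₁ = 13, y₁ ≡ 6 mod 7. M₂ = 7, y₂ ≡ 2 mod 13. x = 6×13×6 + 10×7×2 ≡ 62 mod 91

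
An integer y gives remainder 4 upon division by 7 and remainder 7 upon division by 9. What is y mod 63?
M = 7 × 9 = 63. M₁ = 9, y₁ ≡ 4 mod 7. M₂ = 7, y₂ ≡ 4 mod 9. y = 4×9×4 + 7×7×4 ≡ 25 mod 63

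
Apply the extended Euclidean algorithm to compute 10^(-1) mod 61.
Extended GCD: 10(-6) + 61(1) = 1. So 10^(-1) ≡ -6 ≡ 55 (mod 61). Verify: 10 × 55 = 550 ≡ 1 (mod 61)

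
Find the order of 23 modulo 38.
Powers of 23 mod 38: 23^1≡23, 23^2≡35, 23^3≡7, 23^4≡9, 23^5≡17, 23^6≡11, 23^7≡25, 23^8≡5, 23^9≡1. Order = 9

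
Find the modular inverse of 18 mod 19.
Since 19 is prime, by Fermat 18^(-1) ≡ 18^{17} ≡ 18 (mod 19). Verify: 18 × 18 = 324 ≡ 1 (mod 19)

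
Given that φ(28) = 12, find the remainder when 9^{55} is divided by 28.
By Euler: 9^{12} ≡ 1 (mod 28) since gcd(9, 28) = 1. 55 = 4×12 + 7. So 9^{55} ≡ 9^{7} ≡ 9 (mod 28)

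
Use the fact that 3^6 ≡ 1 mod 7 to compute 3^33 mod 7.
By Fermat: 3^{6} ≡ 1 mod 7. 33 = 5×6 + 3. So 3^{33} ≡ 3^{3} ≡ 6 mod 7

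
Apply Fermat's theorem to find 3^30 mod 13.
By Fermat: 3^{12} ≡ 1 mod 13. 30 = 2×12 + 6. So 3^{30} ≡ 3^{6} ≡ 1 mod 13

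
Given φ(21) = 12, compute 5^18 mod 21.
By Euler: 5^{12} ≡ 1 mod 21 since gcd(5, 21) = 1. 18 = 1×12 + 6. So 5^{18} ≡ 5^{6} ≡ 1 mod 21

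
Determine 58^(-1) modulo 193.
Since 193 is prime, by Fermat 58^(-1) ≡ 58^{191} ≡ 10 (mod 193). Verify: 58 × 10 = 580 ≡ 1 (mod 193)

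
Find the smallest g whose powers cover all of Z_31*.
g = 3. For each prime q|30: 3^{15}≡30, 3^{10}≡25, 3^{6}≡16, none ≡ 1, so ord_31(3) = 30 and 3 is a primitive root.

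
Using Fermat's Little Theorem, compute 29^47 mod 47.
By Fermat: 29^{46} ≡ 1 (mod 47). So 29^{47} = 29^{46} · 29^{1} ≡ 29^{1} ≡ 29 (mod 47)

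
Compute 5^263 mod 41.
Using Fermat: 5^{40} ≡ 1 mod 41. 263 ≡ 23 mod 40. So 5^{263} ≡ 5^{23} ≡ 2 mod 41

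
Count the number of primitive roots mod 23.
There are φ(23-1) = φ(22) = 10 primitive roots modulo 23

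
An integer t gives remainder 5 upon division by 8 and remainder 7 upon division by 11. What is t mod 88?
M = 8 × 11 = 88. M₁ = 11, y₁ ≡ 3 mod 8. M₂ = 8, y₂ ≡ 7 mod 11. t = 5×11×3 + 7×8×7 ≡ 29 mod 88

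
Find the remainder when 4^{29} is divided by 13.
By Fermat: 4^{12} ≡ 1 mod 13. 29 = 2×12 + 5. So 4^{29} ≡ 4^{5} ≡ 10 mod 13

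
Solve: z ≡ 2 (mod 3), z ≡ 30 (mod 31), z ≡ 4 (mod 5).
M = 3 × 31 × 5 = 465. M₁ = 155, y₁ ≡ 2 (mod 3). M₂ = 15, y₂ ≡ 29 (mod 31). M₃ = 93, y₃ ≡ 2 (mod 5). z = 2×155×2 + 30×15×29 + 4×93×2 ≡ 464 (mod 465)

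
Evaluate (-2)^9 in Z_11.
By repeated squaring mod 11: (-2)^{1}≡9, (-2)^{2}≡4, (-2)^{4}≡5, (-2)^{8}≡3. Then (-2)^{9} = (-2)^{8+1} ≡ 3 × 9 ≡ 5 mod 11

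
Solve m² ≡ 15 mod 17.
The square roots of 15 mod 17 are 7 and 10. Verify: 7² = 49 ≡ 15 mod 17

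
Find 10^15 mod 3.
Using Fermat: 10^{2} ≡ 1 mod 3. 15 ≡ 1 mod 2. So 10^{15} ≡ 10^{1} ≡ 1 mod 3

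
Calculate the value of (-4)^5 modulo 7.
By repeated squaring (mod 7): (-4)^{1}≡3, (-4)^{2}≡2, (-4)^{4}≡4. Then (-4)^{5} = (-4)^{4+1} ≡ 4 × 3 ≡ 5 (mod 7)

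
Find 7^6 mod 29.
By repeated squaring mod 29: 7^{1}≡7, 7^{2}≡20, 7^{4}≡23. Then 7^{6} = 7^{4+2} ≡ 23 × 20 ≡ 25 mod 29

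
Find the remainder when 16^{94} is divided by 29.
By Fermat: 16^{28} ≡ 1 (mod 29). 94 = 3×28 + 10. So 16^{94} ≡ 16^{10} ≡ 7 (mod 29)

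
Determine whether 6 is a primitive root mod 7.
6^{2} ≡ 1 mod 7 and 2 < 6, so ord_7(6) = 2 ≠ 6 and 6 is not a primitive root.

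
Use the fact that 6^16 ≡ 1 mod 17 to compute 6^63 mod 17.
By Fermat: 6^{16} ≡ 1 mod 17. 63 = 3×16 + 15. So 6^{63} ≡ 6^{15} ≡ 3 mod 17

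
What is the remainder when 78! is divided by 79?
By Wilson's theorem, (78)! ≡ -1 ≡ 78 (mod 79)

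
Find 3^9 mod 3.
By repeated squaring mod 3: 3^{1}≡0, 3^{2}≡0, 3^{4}≡0, 3^{8}≡0. Then 3^{9} = 3^{8+1} ≡ 0 × 0 ≡ 0 mod 3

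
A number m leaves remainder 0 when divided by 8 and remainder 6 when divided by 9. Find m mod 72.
M = 8 × 9 = 72. M₁ = 9, y₁ ≡ 1 mod 8. M₂ = 8, y₂ ≡ 8 mod 9. m = 0×9×1 + 6×8×8 ≡ 24 mod 72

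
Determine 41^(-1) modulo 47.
Since 47 is prime, by Fermat 41^(-1) ≡ 41^{45} ≡ 39 mod 47. Verify: 41 × 39 = 1599 ≡ 1 mod 47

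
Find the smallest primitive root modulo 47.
g = 5. Powers: [5, 25, 31, 14, 23, 21, 11, 8, ...] generates all 46 non-zero residues.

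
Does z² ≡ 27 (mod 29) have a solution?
By Euler's criterion: 27^{14} ≡ 28 (mod 29). Since this equals -1 (≡ 28), 27 is not a QR.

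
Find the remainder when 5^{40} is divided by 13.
By Fermat: 5^{12} ≡ 1 mod 13. 40 = 3×12 + 4. So 5^{40} ≡ 5^{4} ≡ 1 mod 13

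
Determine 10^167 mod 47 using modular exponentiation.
Using Fermat: 10^{46} ≡ 1 mod 47. 167 ≡ 29 mod 46. So 10^{167} ≡ 10^{29} ≡ 19 mod 47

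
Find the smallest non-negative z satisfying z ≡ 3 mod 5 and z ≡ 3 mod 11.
M = 5 × 11 = 55. M₁ = 11, y₁ ≡ 1 mod 5. M₂ = 5, y₂ ≡ 9 mod 11. z = 3×11×1 + 3×5×9 ≡ 3 mod 55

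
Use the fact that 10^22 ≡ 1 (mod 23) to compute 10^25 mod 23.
By Fermat: 10^{22} ≡ 1 (mod 23). So 10^{25} = 10^{22} · 10^{3} ≡ 10^{3} ≡ 11 (mod 23)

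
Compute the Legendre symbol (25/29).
(25/29) = 25^{14} mod 29 = 1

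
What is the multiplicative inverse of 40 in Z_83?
Since 83 is prime, by Fermat 40^(-1) ≡ 40^{81} ≡ 27 mod 83. Verify: 40 × 27 = 1080 ≡ 1 mod 83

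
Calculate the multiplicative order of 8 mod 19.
Powers of 8 mod 19: 8^1≡8, 8^2≡7, 8^3≡18, 8^4≡11, 8^5≡12, 8^6≡1. So the order of 8 is 6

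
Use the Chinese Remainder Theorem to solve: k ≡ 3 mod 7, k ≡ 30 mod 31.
M = 7 × 31 = 217. M₁ = 31, y₁ ≡ 5 mod 7. M₂ = 7, y₂ ≡ 9 mod 31. k = 3×31×5 + 30×7×9 ≡ 185 mod 217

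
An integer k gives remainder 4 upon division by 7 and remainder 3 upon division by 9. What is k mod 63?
M = 7 × 9 = 63. M₁ = 9, y₁ ≡ 4 mod 7. M₂ = 7, y₂ ≡ 4 mod 9. k = 4×9×4 + 3×7×4 ≡ 39 mod 63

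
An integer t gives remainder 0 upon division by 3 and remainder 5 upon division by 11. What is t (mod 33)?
M = 3 × 11 = 33. M₁ = 11, y₁ ≡ 2 (mod 3). M₂ = 3, y₂ ≡ 4 (mod 11). t = 0×11×2 + 5×3×4 ≡ 27 (mod 33)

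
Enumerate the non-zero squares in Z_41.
Quadratic residues modulo 41: {1, 2, 4, 5, 8, 9, 10, 16, 18, 20, 21, 23, 25, 31, 32, 33, 36, 37, 39, 40}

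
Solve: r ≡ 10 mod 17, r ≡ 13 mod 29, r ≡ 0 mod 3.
M = 17 × 29 × 3 = 1479. M₁ = 87, y₁ ≡ 9 mod 17. M₂ = 51, y₂ ≡ 4 mod 29. M₃ = 493, y₃ ≡ 1 mod 3. r = 10×87×9 + 13×51×4 + 0×493×1 ≡ 129 mod 1479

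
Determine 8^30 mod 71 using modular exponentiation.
By repeated squaring (mod 71): 8^{1}≡8, 8^{2}≡64, 8^{4}≡49, 8^{8}≡58, 8^{16}≡27. Then 8^{30} = 8^{16+8+4+2} ≡ 27 × 58 × 49 × 64 ≡ 48 (mod 71)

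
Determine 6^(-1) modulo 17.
Since 17 is prime, by Fermat 6^(-1) ≡ 6^{15} ≡ 3 mod 17. Verify: 6 × 3 = 18 ≡ 1 mod 17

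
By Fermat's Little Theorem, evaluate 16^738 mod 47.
By Fermat: 16^{46} ≡ 1 mod 47. 738 ≡ 2 mod 46. So 16^{738} ≡ 16^{2} ≡ 21 mod 47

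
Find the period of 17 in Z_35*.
Powers of 17 mod 35: 17^1≡17, 17^2≡9, 17^3≡13, 17^4≡11, 17^5≡12, 17^6≡29, 17^7≡3, 17^8≡16, 17^9≡27, 17^10≡4, 17^11≡33, 17^12≡1. Order = 12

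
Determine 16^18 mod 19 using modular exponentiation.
Using Fermat: 16^{18} ≡ 1 mod 19. 18 ≡ 0 mod 18. So 16^{18} ≡ 16^{0} ≡ 1 mod 19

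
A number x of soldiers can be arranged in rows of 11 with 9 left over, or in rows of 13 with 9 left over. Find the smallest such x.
M = 11 × 13 = 143. M₁ = 13, y₁ ≡ 6 mod 11. M₂ = 11, y₂ ≡ 6 mod 13. x = 9×13×6 + 9×11×6 ≡ 9 mod 143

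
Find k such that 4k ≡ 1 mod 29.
Since 29 is prime, by Fermat 4^(-1) ≡ 4^{27} ≡ 22 mod 29. Verify: 4 × 22 = 88 ≡ 1 mod 29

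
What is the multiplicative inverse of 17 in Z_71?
Since 71 is prime, by Fermat 17^(-1) ≡ 17^{69} ≡ 46 (mod 71). Verify: 17 × 46 = 782 ≡ 1 (mod 71)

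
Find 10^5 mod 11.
By repeated squaring mod 11: 10^{1}≡10, 10^{2}≡1, 10^{4}≡1. Then 10^{5} = 10^{4+1} ≡ 1 × 10 ≡ 10 mod 11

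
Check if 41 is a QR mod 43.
By Euler's criterion: 41^{21} ≡ 1 (mod 43). Since this equals 1, 41 is a QR.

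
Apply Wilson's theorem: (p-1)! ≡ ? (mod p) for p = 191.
By Wilson's theorem, (190)! ≡ -1 ≡ 190 mod 191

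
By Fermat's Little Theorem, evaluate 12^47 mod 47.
By Fermat: 12^{46} ≡ 1 mod 47. So 12^{47} = 12^{46} · 12^{1} ≡ 12^{1} ≡ 12 mod 47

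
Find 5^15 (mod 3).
Using Fermat: 5^{2} ≡ 1 (mod 3). 15 ≡ 1 (mod 2). So 5^{15} ≡ 5^{1} ≡ 2 (mod 3)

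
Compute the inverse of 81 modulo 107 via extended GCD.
Extended GCD: 81(37) + 107(-28) = 1. So 81^(-1) ≡ 37 (mod 107). Verify: 81 × 37 = 2997 ≡ 1 (mod 107)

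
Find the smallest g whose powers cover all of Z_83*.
g = 2. Powers: [2, 4, 8, 16, 32, 64, ...] generates all 82 non-zero residues.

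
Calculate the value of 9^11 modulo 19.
By repeated squaring mod 19: 9^{1}≡9, 9^{2}≡5, 9^{4}≡6, 9^{8}≡17. Then 9^{11} = 9^{8+2+1} ≡ 17 × 5 × 9 ≡ 5 mod 19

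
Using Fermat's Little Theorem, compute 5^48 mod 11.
By Fermat: 5^{10} ≡ 1 (mod 11). 48 = 4×10 + 8. So 5^{48} ≡ 5^{8} ≡ 4 (mod 11)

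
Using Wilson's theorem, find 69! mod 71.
(70)! = (69)! × (70) ≡ -1 mod 71. So (69)! ≡ -1 × (70)^(-1) ≡ (-1)×(-1) = 1 mod 71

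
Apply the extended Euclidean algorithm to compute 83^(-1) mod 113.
Extended GCD: 83(-49) + 113(36) = 1. So 83^(-1) ≡ -49 ≡ 64 (mod 113). Verify: 83 × 64 = 5312 ≡ 1 (mod 113)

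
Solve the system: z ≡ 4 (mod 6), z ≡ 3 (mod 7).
M = 6 × 7 = 42. M₁ = 7, y₁ ≡ 1 (mod 6). M₂ = 6, y₂ ≡ 6 (mod 7). z = 4×7×1 + 3×6×6 ≡ 10 (mod 42)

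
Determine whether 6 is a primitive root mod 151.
ord_151(6) divides 150. For each prime q|150: 6^{75}≡150, 6^{50}≡32, 6^{30}≡59, none ≡ 1. So 6 has order 150 and is a primitive root mod 151.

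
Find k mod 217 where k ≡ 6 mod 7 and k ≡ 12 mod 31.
M = 7 × 31 = 217. M₁ = 31, y₁ ≡ 5 mod 7. M₂ = 7, y₂ ≡ 9 mod 31. k = 6×31×5 + 12×7×9 ≡ 167 mod 217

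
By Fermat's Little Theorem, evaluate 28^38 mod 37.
By Fermat: 28^{36} ≡ 1 (mod 37). So 28^{38} = 28^{36} · 28^{2} ≡ 28^{2} ≡ 7 (mod 37)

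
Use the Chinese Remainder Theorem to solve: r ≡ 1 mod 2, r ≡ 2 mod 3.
M = 2 × 3 = 6. M₁ = 3, y₁ ≡ 1 mod 2. M₂ = 2, y₂ ≡ 2 mod 3. r = 1×3×1 + 2×2×2 ≡ 5 mod 6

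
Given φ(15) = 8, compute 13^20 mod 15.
By Euler: 13^{8} ≡ 1 (mod 15) since gcd(13, 15) = 1. 20 = 2×8 + 4. So 13^{20} ≡ 13^{4} ≡ 1 (mod 15)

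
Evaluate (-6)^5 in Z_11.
By repeated squaring (mod 11): (-6)^{1}≡5, (-6)^{2}≡3, (-6)^{4}≡9. Then (-6)^{5} = (-6)^{4+1} ≡ 9 × 5 ≡ 1 (mod 11)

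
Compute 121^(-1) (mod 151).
Since 151 is prime, by Fermat 121^(-1) ≡ 121^{149} ≡ 5 (mod 151). Verify: 121 × 5 = 605 ≡ 1 (mod 151)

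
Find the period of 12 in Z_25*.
Powers of 12 mod 25: 12^1≡12, 12^2≡19, 12^3≡3, 12^4≡11, 12^5≡7, 12^6≡9, 12^7≡8, 12^8≡21, 12^9≡2, 12^10≡24, 12^11≡13, 12^12≡6, 12^13≡22, 12^14≡14, 12^15≡18, 12^16≡16, 12^17≡17, 12^18≡4, 12^19≡23, 12^20≡1. ord_25(12) = 20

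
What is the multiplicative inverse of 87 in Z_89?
Since 89 is prime, by Fermat 87^(-1) ≡ 87^{87} ≡ 44 (mod 89). Verify: 87 × 44 = 3828 ≡ 1 (mod 89)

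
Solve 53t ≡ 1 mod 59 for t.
Since 59 is prime, by Fermat 53^(-1) ≡ 53^{57} ≡ 49 mod 59. Verify: 53 × 49 = 2597 ≡ 1 mod 59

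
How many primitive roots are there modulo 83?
There are φ(83-1) = φ(82) = 40 primitive roots modulo 83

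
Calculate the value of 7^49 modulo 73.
By repeated squaring mod 73: 7^{1}≡7, 7^{2}≡49, 7^{4}≡65, 7^{8}≡64, 7^{16}≡8, 7^{32}≡64. Then 7^{49} = 7^{32+16+1} ≡ 64 × 8 × 7 ≡ 7 mod 73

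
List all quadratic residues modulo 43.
QRs mod 43: {1, 4, 6, 9, 10, 11, 13, 14, 15, 16, 17, 21, 23, 24, 25, 31, 35, 36, 38, 40, 41}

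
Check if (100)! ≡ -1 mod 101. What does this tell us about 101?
(100)! mod 101 = 100. Since this equals -1 mod 101, Wilson confirms 101 is prime.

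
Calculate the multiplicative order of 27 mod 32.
Powers of 27 mod 32: 27^1≡27, 27^2≡25, 27^3≡3, 27^4≡17, 27^5≡11, 27^6≡9, 27^7≡19, 27^8≡1. Order = 8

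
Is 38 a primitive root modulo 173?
38^{86} ≡ 1 mod 173 and 86 < 172, so ord_173(38) = 86 ≠ 172 and 38 is not a primitive root.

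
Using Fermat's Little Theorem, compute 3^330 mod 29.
By Fermat: 3^{28} ≡ 1 mod 29. 330 ≡ 22 mod 28. So 3^{330} ≡ 3^{22} ≡ 22 mod 29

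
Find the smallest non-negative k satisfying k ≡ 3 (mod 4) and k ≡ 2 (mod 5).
M = 4 × 5 = 20. M₁ = 5, y₁ ≡ 1 (mod 4). M₂ = 4, y₂ ≡ 4 (mod 5). k = 3×5×1 + 2×4×4 ≡ 7 (mod 20)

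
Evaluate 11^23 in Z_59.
By repeated squaring (mod 59): 11^{1}≡11, 11^{2}≡3, 11^{4}≡9, 11^{8}≡22, 11^{16}≡12. Then 11^{23} = 11^{16+4+2+1} ≡ 12 × 9 × 3 × 11 ≡ 24 (mod 59)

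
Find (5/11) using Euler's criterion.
(5/11) = 5^{5} mod 11 = 1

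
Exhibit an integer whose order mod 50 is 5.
11 has order 5 mod 50 since 11^{5} ≡ 1 (mod 50) and no smaller power works.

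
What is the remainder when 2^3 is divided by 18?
2^{3} = 8 ≡ 8 (mod 18)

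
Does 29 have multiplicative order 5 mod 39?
Powers of 29 mod 39: 29^1≡29, 29^2≡22, 29^3≡14, 29^4≡16, 29^5≡35, 29^6≡1. 29^5≡35≢1, so ord ≠ 5. No, the actual order is 6.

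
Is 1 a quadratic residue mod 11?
By Euler's criterion: 1^{5} ≡ 1 (mod 11). Since this equals 1, 1 is a QR.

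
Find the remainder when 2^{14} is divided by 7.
By Fermat: 2^{6} ≡ 1 mod 7. 14 = 2×6 + 2. So 2^{14} ≡ 2^{2} ≡ 4 mod 7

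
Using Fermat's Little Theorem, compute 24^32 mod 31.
By Fermat: 24^{30} ≡ 1 (mod 31). So 24^{32} = 24^{30} · 24^{2} ≡ 24^{2} ≡ 18 (mod 31)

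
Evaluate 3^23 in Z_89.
By repeated squaring (mod 89): 3^{1}≡3, 3^{2}≡9, 3^{4}≡81, 3^{8}≡64, 3^{16}≡2. Then 3^{23} = 3^{16+4+2+1} ≡ 2 × 81 × 9 × 3 ≡ 13 (mod 89)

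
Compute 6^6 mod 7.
Using Fermat: 6^{6} ≡ 1 (mod 7). 6 ≡ 0 (mod 6). So 6^{6} ≡ 6^{0} ≡ 1 (mod 7)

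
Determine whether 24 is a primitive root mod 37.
ord_37(24) divides 36. For each prime q|36: 24^{18}≡36, 24^{12}≡10, none ≡ 1. So 24 has order 36 and is a primitive root mod 37.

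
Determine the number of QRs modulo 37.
The squaring map on Z_37* is 2-to-1, so there are (36)/2 = 18 QRs.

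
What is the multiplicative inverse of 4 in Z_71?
Since 71 is prime, by Fermat 4^(-1) ≡ 4^{69} ≡ 18 mod 71. Verify: 4 × 18 = 72 ≡ 1 mod 71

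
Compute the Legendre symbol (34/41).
(34/41) = 34^{20} mod 41 = -1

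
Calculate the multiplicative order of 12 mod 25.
Powers of 12 mod 25: 12^1≡12, 12^2≡19, 12^3≡3, 12^4≡11, 12^5≡7, 12^6≡9, 12^7≡8, 12^8≡21, 12^9≡2, 12^10≡24, 12^11≡13, 12^12≡6, 12^13≡22, 12^14≡14, 12^15≡18, 12^16≡16, 12^17≡17, 12^18≡4, 12^19≡23, 12^20≡1. So the order of 12 is 20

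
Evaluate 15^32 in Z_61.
By repeated squaring mod 61: 15^{1}≡15, 15^{2}≡42, 15^{4}≡56, 15^{8}≡25, 15^{16}≡15, 15^{32}≡42. So 15^{32} ≡ 42 mod 61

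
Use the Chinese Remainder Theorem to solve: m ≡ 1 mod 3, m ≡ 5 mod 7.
M = 3 × 7 = 21. M₁ = 7, y₁ ≡ 1 mod 3. M₂ = 3, y₂ ≡ 5 mod 7. m = 1×7×1 + 5×3×5 ≡ 19 mod 21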